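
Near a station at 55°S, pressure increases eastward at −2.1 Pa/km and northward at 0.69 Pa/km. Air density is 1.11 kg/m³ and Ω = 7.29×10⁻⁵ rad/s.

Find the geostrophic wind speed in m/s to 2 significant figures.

17 m/s

Coriolis parameter at 55°S:
f = 2Ω sin φ = 2 × 7.29×10⁻⁵ × sin 55° = 1.19×10⁻⁴ s⁻¹
In the Southern Hemisphere f is negative: f = −1.19×10⁻⁴ s⁻¹.
Component geostrophic relations (x east, y north):
u_g = −(1/(fρ)) ∂P/∂y,  v_g = (1/(fρ)) ∂P/∂x
u_g = −(0.69×10⁻³)/(−1.19×10⁻⁴ × 1.11) = 5.20 m/s;  v_g = (−2.1×10⁻³)/(−1.19×10⁻⁴ × 1.11) = 15.8 m/s
|V_g| = √(u_g² + v_g²) = 16.7 m/s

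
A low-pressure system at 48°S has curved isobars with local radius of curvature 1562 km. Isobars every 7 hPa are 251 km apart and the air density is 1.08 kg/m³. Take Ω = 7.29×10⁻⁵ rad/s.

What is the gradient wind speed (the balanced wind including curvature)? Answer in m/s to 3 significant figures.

Coriolis parameter at 48°S:
f = 2Ω sin φ = 2 × 7.29×10⁻⁵ × sin 48° = 1.08×10⁻⁴ s⁻¹
Pressure gradient: |∂P/∂n| = 700 Pa / 251000 m = 2.79×10⁻³ Pa/m
Geostrophic speed: V_g = |∂P/∂n|/(fρ) = 2.79×10⁻³/(1.08×10⁻⁴ × 1.08) = 23.8 m/s
Around a low, centrifugal force acts outward with Coriolis, so pressure-gradient force balances both:
(1/ρ)|∂P/∂n| = fV + V²/R  →  V² + fR·V − fR·V_g = 0
With fR = 1.08×10⁻⁴ × 1562×10³ m = 169 m/s:
V = [−fR + √((fR)² + 4 fR V_g)]/2 = [−169 + √(169² + 4×169×23.8)]/2 = 21.2 m/s
Subgeostrophic (V < V_g = 23.8 m/s), as expected around a low.

21.2 m/s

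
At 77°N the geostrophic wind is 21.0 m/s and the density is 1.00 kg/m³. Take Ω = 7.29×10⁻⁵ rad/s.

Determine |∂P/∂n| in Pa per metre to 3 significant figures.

Coriolis parameter at 77°N:
f = 2Ω sin φ = 2 × 7.29×10⁻⁵ × sin 77° = 1.42×10⁻⁴ s⁻¹
Geostrophic balance rearranged: |∂P/∂n| = f ρ V_g
|∂P/∂n| = 1.42×10⁻⁴ × 1.00 × 21.0 = 2.98×10⁻³ Pa/m

2.98×10⁻³ Pa/m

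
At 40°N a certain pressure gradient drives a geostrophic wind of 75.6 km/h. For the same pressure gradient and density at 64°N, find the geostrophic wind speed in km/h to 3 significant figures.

54.1 km/h

With the same pressure gradient and density, V_g ∝ 1/f ∝ 1/sin φ.
V₂ = V₁ · sin φ₁ / sin φ₂ = 75.6 × sin 40° / sin 64°
V₂ = 75.6 × 0.6428/0.8988 = 54.1 km/h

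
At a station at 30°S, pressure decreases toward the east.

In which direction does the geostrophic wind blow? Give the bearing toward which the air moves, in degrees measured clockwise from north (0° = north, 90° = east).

000°

The pressure-gradient force points toward the east (bearing 090°).
Geostrophic balance: in the Southern Hemisphere the Coriolis force deflects motion to the left, so the geostrophic wind blows 90° to the left of the pressure-gradient force (low pressure on the right).
Rotating 090° by 90° counterclockwise gives 000° — the wind blows toward the north.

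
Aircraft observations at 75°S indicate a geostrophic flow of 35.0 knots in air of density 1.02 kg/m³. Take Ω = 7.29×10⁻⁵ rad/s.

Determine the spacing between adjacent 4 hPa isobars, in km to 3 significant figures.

Coriolis parameter at 75°S:
f = 2Ω sin φ = 2 × 7.29×10⁻⁵ × sin 75° = 1.41×10⁻⁴ s⁻¹
Wind speed in SI: 35.0 knots = 18.0 m/s
Geostrophic balance rearranged: |∂P/∂n| = f ρ V_g
|∂P/∂n| = 1.41×10⁻⁴ × 1.02 × 18.0 = 2.59×10⁻³ Pa/m
Isobar spacing: Δn = ΔP/|∂P/∂n| = 400 Pa / 2.59×10⁻³ Pa/m = 154651 m ≈ 155 km

155 km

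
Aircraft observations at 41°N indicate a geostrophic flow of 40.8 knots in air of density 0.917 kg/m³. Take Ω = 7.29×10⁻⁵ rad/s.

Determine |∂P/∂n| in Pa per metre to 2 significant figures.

1.8×10⁻³ Pa/m

Coriolis parameter at 41°N:
f = 2Ω sin φ = 2 × 7.29×10⁻⁵ × sin 41° = 9.57×10⁻⁵ s⁻¹
Wind speed in SI: 40.8 knots = 21.0 m/s
Geostrophic balance rearranged: |∂P/∂n| = f ρ V_g
|∂P/∂n| = 9.57×10⁻⁵ × 0.917 × 21.0 = 1.84×10⁻³ Pa/m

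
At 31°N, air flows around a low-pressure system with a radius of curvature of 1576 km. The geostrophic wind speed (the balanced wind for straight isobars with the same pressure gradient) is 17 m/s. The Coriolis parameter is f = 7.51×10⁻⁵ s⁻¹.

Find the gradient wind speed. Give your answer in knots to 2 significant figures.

29 knots

Around a low, centrifugal force acts outward with Coriolis, so pressure-gradient force balances both:
(1/ρ)|∂P/∂n| = fV + V²/R  →  V² + fR·V − fR·V_g = 0
With fR = 7.51×10⁻⁵ × 1576×10³ m = 118 m/s:
V = [−fR + √((fR)² + 4 fR V_g)]/2 = [−118 + √(118² + 4×118×17)]/2 = 15.1 m/s
Subgeostrophic (V < V_g = 17 m/s), as expected around a low.
Converting: 15.1 m/s × 1.944 = 29 knots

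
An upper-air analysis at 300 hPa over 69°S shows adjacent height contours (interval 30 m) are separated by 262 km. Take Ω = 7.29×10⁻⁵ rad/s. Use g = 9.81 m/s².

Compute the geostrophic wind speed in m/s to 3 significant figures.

8.25 m/s

Coriolis parameter at 69°S:
f = 2Ω sin φ = 2 × 7.29×10⁻⁵ × sin 69° = 1.36×10⁻⁴ s⁻¹
Height gradient: |∂Z/∂n| = 30 m / 262000 m = 1.15×10⁻⁴
On a pressure surface, geostrophic balance gives V_g = (g/f)|∂Z/∂n|:
V_g = 9.81 × 1.15×10⁻⁴ / 1.36×10⁻⁴ = 8.25 m/s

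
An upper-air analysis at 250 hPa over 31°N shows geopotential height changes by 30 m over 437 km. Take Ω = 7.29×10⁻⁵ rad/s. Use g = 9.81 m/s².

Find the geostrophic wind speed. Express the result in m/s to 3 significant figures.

8.97 m/s

Coriolis parameter at 31°N:
f = 2Ω sin φ = 2 × 7.29×10⁻⁵ × sin 31° = 7.51×10⁻⁵ s⁻¹
Height gradient: |∂Z/∂n| = 30 m / 437000 m = 6.86×10⁻⁵
On a pressure surface, geostrophic balance gives V_g = (g/f)|∂Z/∂n|:
V_g = 9.81 × 6.86×10⁻⁵ / 7.51×10⁻⁵ = 8.97 m/s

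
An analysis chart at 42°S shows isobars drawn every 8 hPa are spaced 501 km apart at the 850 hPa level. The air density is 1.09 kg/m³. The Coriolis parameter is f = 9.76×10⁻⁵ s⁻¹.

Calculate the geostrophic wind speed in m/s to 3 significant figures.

Pressure gradient: |∂P/∂n| = 800 Pa / 501000 m = 1.60×10⁻³ Pa/m
Geostrophic balance (pressure-gradient force = Coriolis force):
V_g = (1/(fρ)) |∂P/∂n| = 1.60×10⁻³ / (9.76×10⁻⁵ × 1.09) = 15.0 m/s

15.0 m/s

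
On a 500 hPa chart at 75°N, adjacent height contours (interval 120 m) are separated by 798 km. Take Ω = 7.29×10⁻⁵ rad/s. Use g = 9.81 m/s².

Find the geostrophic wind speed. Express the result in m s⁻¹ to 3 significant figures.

Coriolis parameter at 75°N:
f = 2Ω sin φ = 2 × 7.29×10⁻⁵ × sin 75° = 1.41×10⁻⁴ s⁻¹
Height gradient: |∂Z/∂n| = 120 m / 798000 m = 1.50×10⁻⁴
On a pressure surface, geostrophic balance gives V_g = (g/f)|∂Z/∂n|:
V_g = 9.81 × 1.50×10⁻⁴ / 1.41×10⁻⁴ = 10.5 m/s

10.5 m s⁻¹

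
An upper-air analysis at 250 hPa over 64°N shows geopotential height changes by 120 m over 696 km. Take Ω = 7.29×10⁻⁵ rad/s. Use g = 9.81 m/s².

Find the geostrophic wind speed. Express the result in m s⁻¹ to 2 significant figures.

Coriolis parameter at 64°N:
f = 2Ω sin φ = 2 × 7.29×10⁻⁵ × sin 64° = 1.31×10⁻⁴ s⁻¹
Height gradient: |∂Z/∂n| = 120 m / 696000 m = 1.72×10⁻⁴
On a pressure surface, geostrophic balance gives V_g = (g/f)|∂Z/∂n|:
V_g = 9.81 × 1.72×10⁻⁴ / 1.31×10⁻⁴ = 12.9 m/s

13 m s⁻¹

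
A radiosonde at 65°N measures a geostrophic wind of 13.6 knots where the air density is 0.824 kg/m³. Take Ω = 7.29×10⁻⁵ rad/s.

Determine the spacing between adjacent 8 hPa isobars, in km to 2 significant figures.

Coriolis parameter at 65°N:
f = 2Ω sin φ = 2 × 7.29×10⁻⁵ × sin 65° = 1.32×10⁻⁴ s⁻¹
Wind speed in SI: 13.6 knots = 7.00 m/s
Geostrophic balance rearranged: |∂P/∂n| = f ρ V_g
|∂P/∂n| = 1.32×10⁻⁴ × 0.824 × 7.00 = 7.62×10⁻⁴ Pa/m
Isobar spacing: Δn = ΔP/|∂P/∂n| = 800 Pa / 7.62×10⁻⁴ Pa/m = 1050153 m ≈ 1100 km

1100 km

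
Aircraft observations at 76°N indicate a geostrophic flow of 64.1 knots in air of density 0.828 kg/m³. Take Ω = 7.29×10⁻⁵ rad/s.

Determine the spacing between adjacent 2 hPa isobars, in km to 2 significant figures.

Coriolis parameter at 76°N:
f = 2Ω sin φ = 2 × 7.29×10⁻⁵ × sin 76° = 1.41×10⁻⁴ s⁻¹
Wind speed in SI: 64.1 knots = 33.0 m/s
Geostrophic balance rearranged: |∂P/∂n| = f ρ V_g
|∂P/∂n| = 1.41×10⁻⁴ × 0.828 × 33.0 = 3.86×10⁻³ Pa/m
Isobar spacing: Δn = ΔP/|∂P/∂n| = 200 Pa / 3.86×10⁻³ Pa/m = 51778 m ≈ 52 km

52 km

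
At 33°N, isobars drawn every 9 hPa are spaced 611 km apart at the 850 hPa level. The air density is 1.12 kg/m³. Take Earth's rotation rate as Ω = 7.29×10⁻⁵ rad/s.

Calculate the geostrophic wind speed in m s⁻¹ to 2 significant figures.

17 m s⁻¹

Coriolis parameter at 33°N:
f = 2Ω sin φ = 2 × 7.29×10⁻⁵ × sin 33° = 7.94×10⁻⁵ s⁻¹
Pressure gradient: |∂P/∂n| = 900 Pa / 611000 m = 1.47×10⁻³ Pa/m
Geostrophic balance (pressure-gradient force = Coriolis force):
V_g = (1/(fρ)) |∂P/∂n| = 1.47×10⁻³ / (7.94×10⁻⁵ × 1.12) = 16.6 m/s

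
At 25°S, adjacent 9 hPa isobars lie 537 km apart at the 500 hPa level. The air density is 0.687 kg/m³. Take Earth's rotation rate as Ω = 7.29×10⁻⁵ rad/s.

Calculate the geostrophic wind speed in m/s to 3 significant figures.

Coriolis parameter at 25°S:
f = 2Ω sin φ = 2 × 7.29×10⁻⁵ × sin 25° = 6.16×10⁻⁵ s⁻¹
Pressure gradient: |∂P/∂n| = 900 Pa / 537000 m = 1.68×10⁻³ Pa/m
Geostrophic balance (pressure-gradient force = Coriolis force):
V_g = (1/(fρ)) |∂P/∂n| = 1.68×10⁻³ / (6.16×10⁻⁵ × 0.687) = 39.6 m/s

39.6 m/s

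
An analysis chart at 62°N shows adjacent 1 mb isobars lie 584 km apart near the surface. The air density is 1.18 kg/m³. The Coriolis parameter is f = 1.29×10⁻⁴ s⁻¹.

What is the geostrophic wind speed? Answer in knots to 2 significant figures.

2.2 knots

Pressure gradient: |∂P/∂n| = 100 Pa / 584000 m = 1.71×10⁻⁴ Pa/m
Geostrophic balance (pressure-gradient force = Coriolis force):
V_g = (1/(fρ)) |∂P/∂n| = 1.71×10⁻⁴ / (1.29×10⁻⁴ × 1.18) = 1.12 m/s
Converting: 1.12 m/s × 1.944 = 2.2 knots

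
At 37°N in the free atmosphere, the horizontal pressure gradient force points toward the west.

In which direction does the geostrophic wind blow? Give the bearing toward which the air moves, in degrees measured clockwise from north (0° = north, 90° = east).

The pressure-gradient force points toward the west (bearing 270°).
Geostrophic balance: in the Northern Hemisphere the Coriolis force deflects motion to the right, so the geostrophic wind blows 90° to the right of the pressure-gradient force (low pressure on the left).
Rotating 270° by 90° clockwise gives 000° — the wind blows toward the north.

000°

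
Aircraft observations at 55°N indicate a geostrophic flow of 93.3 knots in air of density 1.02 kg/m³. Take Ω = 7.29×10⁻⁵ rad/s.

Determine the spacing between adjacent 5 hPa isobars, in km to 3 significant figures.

Coriolis parameter at 55°N:
f = 2Ω sin φ = 2 × 7.29×10⁻⁵ × sin 55° = 1.19×10⁻⁴ s⁻¹
Wind speed in SI: 93.3 knots = 48.0 m/s
Geostrophic balance rearranged: |∂P/∂n| = f ρ V_g
|∂P/∂n| = 1.19×10⁻⁴ × 1.02 × 48.0 = 5.85×10⁻³ Pa/m
Isobar spacing: Δn = ΔP/|∂P/∂n| = 500 Pa / 5.85×10⁻³ Pa/m = 85512 m ≈ 85.5 km

85.5 km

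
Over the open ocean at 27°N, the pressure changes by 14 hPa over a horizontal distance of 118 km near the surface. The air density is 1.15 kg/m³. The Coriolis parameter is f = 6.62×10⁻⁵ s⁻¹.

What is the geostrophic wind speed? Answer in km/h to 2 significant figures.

560 km/h

Pressure gradient: |∂P/∂n| = 1400 Pa / 118000 m = 1.19×10⁻² Pa/m
Geostrophic balance (pressure-gradient force = Coriolis force):
V_g = (1/(fρ)) |∂P/∂n| = 1.19×10⁻² / (6.62×10⁻⁵ × 1.15) = 156 m/s
Converting: 156 m/s × 3.6 = 560 km/h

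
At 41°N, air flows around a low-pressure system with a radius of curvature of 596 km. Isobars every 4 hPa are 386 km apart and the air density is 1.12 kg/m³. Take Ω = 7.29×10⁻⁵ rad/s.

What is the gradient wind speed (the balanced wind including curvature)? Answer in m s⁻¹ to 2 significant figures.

8.4 m s⁻¹

Coriolis parameter at 41°N:
f = 2Ω sin φ = 2 × 7.29×10⁻⁵ × sin 41° = 9.57×10⁻⁵ s⁻¹
Pressure gradient: |∂P/∂n| = 400 Pa / 386000 m = 1.04×10⁻³ Pa/m
Geostrophic speed: V_g = |∂P/∂n|/(fρ) = 1.04×10⁻³/(9.57×10⁻⁵ × 1.12) = 9.67 m/s
Around a low, centrifugal force acts outward with Coriolis, so pressure-gradient force balances both:
(1/ρ)|∂P/∂n| = fV + V²/R  →  V² + fR·V − fR·V_g = 0
With fR = 9.57×10⁻⁵ × 596×10³ m = 57.0 m/s:
V = [−fR + √((fR)² + 4 fR V_g)]/2 = [−57.0 + √(57.0² + 4×57.0×9.67)]/2 = 8.43 m/s
Subgeostrophic (V < V_g = 9.67 m/s), as expected around a low.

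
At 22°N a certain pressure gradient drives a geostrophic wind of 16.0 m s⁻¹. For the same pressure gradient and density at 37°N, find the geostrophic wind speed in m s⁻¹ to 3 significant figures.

With the same pressure gradient and density, V_g ∝ 1/f ∝ 1/sin φ.
V₂ = V₁ · sin φ₁ / sin φ₂ = 16.0 × sin 22° / sin 37°
V₂ = 16.0 × 0.3746/0.6018 = 9.96 m s⁻¹

9.96 m s⁻¹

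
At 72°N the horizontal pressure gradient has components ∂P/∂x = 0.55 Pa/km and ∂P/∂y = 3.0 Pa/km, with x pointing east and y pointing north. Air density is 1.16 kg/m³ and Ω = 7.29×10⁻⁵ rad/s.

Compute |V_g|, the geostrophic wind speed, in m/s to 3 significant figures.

Coriolis parameter at 72°N:
f = 2Ω sin φ = 2 × 7.29×10⁻⁵ × sin 72° = 1.39×10⁻⁴ s⁻¹
Component geostrophic relations (x east, y north):
u_g = −(1/(fρ)) ∂P/∂y,  v_g = (1/(fρ)) ∂P/∂x
u_g = −(3.0×10⁻³)/(1.39×10⁻⁴ × 1.16) = −18.7 m/s;  v_g = (0.55×10⁻³)/(1.39×10⁻⁴ × 1.16) = 3.42 m/s
|V_g| = √(u_g² + v_g²) = 19.0 m/s

19.0 m/s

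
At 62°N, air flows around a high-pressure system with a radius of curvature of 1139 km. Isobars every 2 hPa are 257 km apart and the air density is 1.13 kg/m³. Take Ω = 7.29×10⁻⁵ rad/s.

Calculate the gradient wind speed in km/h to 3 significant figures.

Coriolis parameter at 62°N:
f = 2Ω sin φ = 2 × 7.29×10⁻⁵ × sin 62° = 1.29×10⁻⁴ s⁻¹
Pressure gradient: |∂P/∂n| = 200 Pa / 257000 m = 7.78×10⁻⁴ Pa/m
Geostrophic speed: V_g = |∂P/∂n|/(fρ) = 7.78×10⁻⁴/(1.29×10⁻⁴ × 1.13) = 5.35 m/s
Around a high, pressure-gradient force acts outward with centrifugal, so Coriolis balances both:
fV = (1/ρ)|∂P/∂n| + V²/R  →  V² − fR·V + fR·V_g = 0
With fR = 1.29×10⁻⁴ × 1139×10³ m = 147 m/s:
V = [fR − √((fR)² − 4 fR V_g)]/2 = [147 − √(147² − 4×147×5.35)]/2 = 5.56 m/s
Supergeostrophic (V > V_g = 5.35 m/s), as expected around a high.
Converting: 5.56 m/s × 3.6 = 20.0 km/h

20.0 km/h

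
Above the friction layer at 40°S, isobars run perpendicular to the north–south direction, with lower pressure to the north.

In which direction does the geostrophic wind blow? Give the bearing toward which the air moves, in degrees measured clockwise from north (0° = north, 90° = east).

270°

The pressure-gradient force points toward the north (bearing 000°).
Geostrophic balance: in the Southern Hemisphere the Coriolis force deflects motion to the left, so the geostrophic wind blows 90° to the left of the pressure-gradient force (low pressure on the right).
Rotating 000° by 90° counterclockwise gives 270° — the wind blows toward the west.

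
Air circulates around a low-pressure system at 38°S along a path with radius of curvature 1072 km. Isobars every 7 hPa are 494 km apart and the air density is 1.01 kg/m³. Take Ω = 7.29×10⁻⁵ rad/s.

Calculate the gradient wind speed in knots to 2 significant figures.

27 knots

Coriolis parameter at 38°S:
f = 2Ω sin φ = 2 × 7.29×10⁻⁵ × sin 38° = 8.98×10⁻⁵ s⁻¹
Pressure gradient: |∂P/∂n| = 700 Pa / 494000 m = 1.42×10⁻³ Pa/m
Geostrophic speed: V_g = |∂P/∂n|/(fρ) = 1.42×10⁻³/(8.98×10⁻⁵ × 1.01) = 15.6 m/s
Around a low, centrifugal force acts outward with Coriolis, so pressure-gradient force balances both:
(1/ρ)|∂P/∂n| = fV + V²/R  →  V² + fR·V − fR·V_g = 0
With fR = 8.98×10⁻⁵ × 1072×10³ m = 96.2 m/s:
V = [−fR + √((fR)² + 4 fR V_g)]/2 = [−96.2 + √(96.2² + 4×96.2×15.6)]/2 = 13.7 m/s
Subgeostrophic (V < V_g = 15.6 m/s), as expected around a low.
Converting: 13.7 m/s × 1.944 = 27 knots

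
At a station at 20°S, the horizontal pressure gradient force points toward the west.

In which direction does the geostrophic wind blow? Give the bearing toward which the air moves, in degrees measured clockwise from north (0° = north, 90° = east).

The pressure-gradient force points toward the west (bearing 270°).
Geostrophic balance: in the Southern Hemisphere the Coriolis force deflects motion to the left, so the geostrophic wind blows 90° to the left of the pressure-gradient force (low pressure on the right).
Rotating 270° by 90° counterclockwise gives 180° — the wind blows toward the south.

180°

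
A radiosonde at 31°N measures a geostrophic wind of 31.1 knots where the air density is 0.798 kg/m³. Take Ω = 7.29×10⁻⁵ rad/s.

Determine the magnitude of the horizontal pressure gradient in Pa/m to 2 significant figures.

Coriolis parameter at 31°N:
f = 2Ω sin φ = 2 × 7.29×10⁻⁵ × sin 31° = 7.51×10⁻⁵ s⁻¹
Wind speed in SI: 31.1 knots = 16.0 m/s
Geostrophic balance rearranged: |∂P/∂n| = f ρ V_g
|∂P/∂n| = 7.51×10⁻⁵ × 0.798 × 16.0 = 9.59×10⁻⁴ Pa/m

9.6×10⁻⁴ Pa/m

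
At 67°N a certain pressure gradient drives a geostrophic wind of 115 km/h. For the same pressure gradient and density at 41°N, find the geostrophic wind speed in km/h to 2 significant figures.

160 km/h

With the same pressure gradient and density, V_g ∝ 1/f ∝ 1/sin φ.
V₂ = V₁ · sin φ₁ / sin φ₂ = 115 × sin 67° / sin 41°
V₂ = 115 × 0.9205/0.6561 = 160 km/h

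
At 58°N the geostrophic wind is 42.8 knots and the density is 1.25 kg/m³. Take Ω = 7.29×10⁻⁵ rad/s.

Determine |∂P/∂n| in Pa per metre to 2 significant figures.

3.4×10⁻³ Pa/m

Coriolis parameter at 58°N:
f = 2Ω sin φ = 2 × 7.29×10⁻⁵ × sin 58° = 1.24×10⁻⁴ s⁻¹
Wind speed in SI: 42.8 knots = 22.0 m/s
Geostrophic balance rearranged: |∂P/∂n| = f ρ V_g
|∂P/∂n| = 1.24×10⁻⁴ × 1.25 × 22.0 = 3.40×10⁻³ Pa/m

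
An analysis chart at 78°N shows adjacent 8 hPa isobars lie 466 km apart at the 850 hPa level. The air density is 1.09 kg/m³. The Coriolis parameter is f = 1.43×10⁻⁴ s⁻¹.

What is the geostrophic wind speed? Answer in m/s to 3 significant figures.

Pressure gradient: |∂P/∂n| = 800 Pa / 466000 m = 1.72×10⁻³ Pa/m
Geostrophic balance (pressure-gradient force = Coriolis force):
V_g = (1/(fρ)) |∂P/∂n| = 1.72×10⁻³ / (1.43×10⁻⁴ × 1.09) = 11.0 m/s

11.0 m/s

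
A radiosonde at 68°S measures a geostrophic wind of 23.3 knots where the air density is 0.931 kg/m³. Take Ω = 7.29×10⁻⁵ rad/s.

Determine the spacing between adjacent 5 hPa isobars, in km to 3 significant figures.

331 km

Coriolis parameter at 68°S:
f = 2Ω sin φ = 2 × 7.29×10⁻⁵ × sin 68° = 1.35×10⁻⁴ s⁻¹
Wind speed in SI: 23.3 knots = 12.0 m/s
Geostrophic balance rearranged: |∂P/∂n| = f ρ V_g
|∂P/∂n| = 1.35×10⁻⁴ × 0.931 × 12.0 = 1.51×10⁻³ Pa/m
Isobar spacing: Δn = ΔP/|∂P/∂n| = 500 Pa / 1.51×10⁻³ Pa/m = 331438 m ≈ 331 km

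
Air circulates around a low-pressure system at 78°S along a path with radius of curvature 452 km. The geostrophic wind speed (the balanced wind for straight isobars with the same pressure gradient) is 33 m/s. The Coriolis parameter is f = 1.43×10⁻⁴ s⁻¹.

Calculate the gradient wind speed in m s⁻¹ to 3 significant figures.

Around a low, centrifugal force acts outward with Coriolis, so pressure-gradient force balances both:
(1/ρ)|∂P/∂n| = fV + V²/R  →  V² + fR·V − fR·V_g = 0
With fR = 1.43×10⁻⁴ × 452×10³ m = 64.6 m/s:
V = [−fR + √((fR)² + 4 fR V_g)]/2 = [−64.6 + √(64.6² + 4×64.6×33)]/2 = 24.1 m/s
Subgeostrophic (V < V_g = 33 m/s), as expected around a low.

24.1 m s⁻¹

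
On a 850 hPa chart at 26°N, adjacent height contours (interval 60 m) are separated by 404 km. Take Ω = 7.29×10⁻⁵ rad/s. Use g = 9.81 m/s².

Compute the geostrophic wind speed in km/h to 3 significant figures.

Coriolis parameter at 26°N:
f = 2Ω sin φ = 2 × 7.29×10⁻⁵ × sin 26° = 6.39×10⁻⁵ s⁻¹
Height gradient: |∂Z/∂n| = 60 m / 404000 m = 1.49×10⁻⁴
On a pressure surface, geostrophic balance gives V_g = (g/f)|∂Z/∂n|:
V_g = 9.81 × 1.49×10⁻⁴ / 6.39×10⁻⁵ = 22.8 m/s
Converting: 22.8 m/s × 3.6 = 82.1 km/h

82.1 km/h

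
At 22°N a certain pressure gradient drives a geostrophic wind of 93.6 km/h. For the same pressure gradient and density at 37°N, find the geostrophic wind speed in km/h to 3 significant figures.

With the same pressure gradient and density, V_g ∝ 1/f ∝ 1/sin φ.
V₂ = V₁ · sin φ₁ / sin φ₂ = 93.6 × sin 22° / sin 37°
V₂ = 93.6 × 0.3746/0.6018 = 58.3 km/h

58.3 km/h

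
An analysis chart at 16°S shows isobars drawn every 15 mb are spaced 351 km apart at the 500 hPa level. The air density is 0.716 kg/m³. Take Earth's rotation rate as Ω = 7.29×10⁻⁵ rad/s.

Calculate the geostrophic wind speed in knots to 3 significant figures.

289 knots

Coriolis parameter at 16°S:
f = 2Ω sin φ = 2 × 7.29×10⁻⁵ × sin 16° = 4.02×10⁻⁵ s⁻¹
Pressure gradient: |∂P/∂n| = 1500 Pa / 351000 m = 4.27×10⁻³ Pa/m
Geostrophic balance (pressure-gradient force = Coriolis force):
V_g = (1/(fρ)) |∂P/∂n| = 4.27×10⁻³ / (4.02×10⁻⁵ × 0.716) = 149 m/s
Converting: 149 m/s × 1.944 = 289 knots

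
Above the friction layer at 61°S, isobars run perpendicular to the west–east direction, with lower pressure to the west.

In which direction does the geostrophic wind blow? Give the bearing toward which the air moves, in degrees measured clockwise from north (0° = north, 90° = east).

The pressure-gradient force points toward the west (bearing 270°).
Geostrophic balance: in the Southern Hemisphere the Coriolis force deflects motion to the left, so the geostrophic wind blows 90° to the left of the pressure-gradient force (low pressure on the right).
Rotating 270° by 90° counterclockwise gives 180° — the wind blows toward the south.

180°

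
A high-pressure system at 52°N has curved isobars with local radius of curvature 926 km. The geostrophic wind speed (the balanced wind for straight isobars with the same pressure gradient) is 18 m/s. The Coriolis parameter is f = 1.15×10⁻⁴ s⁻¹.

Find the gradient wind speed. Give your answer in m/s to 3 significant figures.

Around a high, pressure-gradient force acts outward with centrifugal, so Coriolis balances both:
fV = (1/ρ)|∂P/∂n| + V²/R  →  V² − fR·V + fR·V_g = 0
With fR = 1.15×10⁻⁴ × 926×10³ m = 106 m/s:
V = [fR − √((fR)² − 4 fR V_g)]/2 = [106 − √(106² − 4×106×18)]/2 = 22.9 m/s
Supergeostrophic (V > V_g = 18 m/s), as expected around a high.

22.9 m/s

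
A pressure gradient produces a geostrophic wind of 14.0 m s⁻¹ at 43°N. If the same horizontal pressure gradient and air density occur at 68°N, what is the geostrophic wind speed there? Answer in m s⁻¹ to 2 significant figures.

With the same pressure gradient and density, V_g ∝ 1/f ∝ 1/sin φ.
V₂ = V₁ · sin φ₁ / sin φ₂ = 14.0 × sin 43° / sin 68°
V₂ = 14.0 × 0.6820/0.9272 = 10 m s⁻¹

10 m s⁻¹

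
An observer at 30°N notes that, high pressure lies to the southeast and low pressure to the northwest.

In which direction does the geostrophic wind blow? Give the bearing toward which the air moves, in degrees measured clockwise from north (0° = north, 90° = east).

045°

The pressure-gradient force points toward the northwest (bearing 315°).
Geostrophic balance: in the Northern Hemisphere the Coriolis force deflects motion to the right, so the geostrophic wind blows 90° to the right of the pressure-gradient force (low pressure on the left).
Rotating 315° by 90° clockwise gives 045° — the wind blows toward the northeast.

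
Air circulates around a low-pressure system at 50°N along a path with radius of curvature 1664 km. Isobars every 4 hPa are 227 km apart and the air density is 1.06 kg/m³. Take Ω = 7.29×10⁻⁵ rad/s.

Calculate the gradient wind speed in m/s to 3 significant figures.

Coriolis parameter at 50°N:
f = 2Ω sin φ = 2 × 7.29×10⁻⁵ × sin 50° = 1.12×10⁻⁴ s⁻¹
Pressure gradient: |∂P/∂n| = 400 Pa / 227000 m = 1.76×10⁻³ Pa/m
Geostrophic speed: V_g = |∂P/∂n|/(fρ) = 1.76×10⁻³/(1.12×10⁻⁴ × 1.06) = 14.9 m/s
Around a low, centrifugal force acts outward with Coriolis, so pressure-gradient force balances both:
(1/ρ)|∂P/∂n| = fV + V²/R  →  V² + fR·V − fR·V_g = 0
With fR = 1.12×10⁻⁴ × 1664×10³ m = 186 m/s:
V = [−fR + √((fR)² + 4 fR V_g)]/2 = [−186 + √(186² + 4×186×14.9)]/2 = 13.9 m/s
Subgeostrophic (V < V_g = 14.9 m/s), as expected around a low.

13.9 m/s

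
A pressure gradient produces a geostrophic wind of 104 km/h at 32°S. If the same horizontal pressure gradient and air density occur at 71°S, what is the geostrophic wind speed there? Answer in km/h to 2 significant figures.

With the same pressure gradient and density, V_g ∝ 1/f ∝ 1/sin φ.
V₂ = V₁ · sin φ₁ / sin φ₂ = 104 × sin 32° / sin 71°
V₂ = 104 × 0.5299/0.9455 = 58 km/h

58 km/h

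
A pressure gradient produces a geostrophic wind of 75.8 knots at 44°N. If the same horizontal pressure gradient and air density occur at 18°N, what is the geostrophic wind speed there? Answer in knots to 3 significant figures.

170 knots

With the same pressure gradient and density, V_g ∝ 1/f ∝ 1/sin φ.
V₂ = V₁ · sin φ₁ / sin φ₂ = 75.8 × sin 44° / sin 18°
V₂ = 75.8 × 0.6947/0.3090 = 170 knots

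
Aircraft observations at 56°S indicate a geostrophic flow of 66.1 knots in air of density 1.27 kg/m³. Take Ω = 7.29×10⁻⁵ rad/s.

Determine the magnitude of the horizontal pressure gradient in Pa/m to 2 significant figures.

Coriolis parameter at 56°S:
f = 2Ω sin φ = 2 × 7.29×10⁻⁵ × sin 56° = 1.21×10⁻⁴ s⁻¹
Wind speed in SI: 66.1 knots = 34.0 m/s
Geostrophic balance rearranged: |∂P/∂n| = f ρ V_g
|∂P/∂n| = 1.21×10⁻⁴ × 1.27 × 34.0 = 5.22×10⁻³ Pa/m

5.2×10⁻³ Pa/m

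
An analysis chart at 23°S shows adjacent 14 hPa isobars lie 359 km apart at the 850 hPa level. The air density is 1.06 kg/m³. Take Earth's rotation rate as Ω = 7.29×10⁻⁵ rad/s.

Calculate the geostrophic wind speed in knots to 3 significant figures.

126 knots

Coriolis parameter at 23°S:
f = 2Ω sin φ = 2 × 7.29×10⁻⁵ × sin 23° = 5.70×10⁻⁵ s⁻¹
Pressure gradient: |∂P/∂n| = 1400 Pa / 359000 m = 3.90×10⁻³ Pa/m
Geostrophic balance (pressure-gradient force = Coriolis force):
V_g = (1/(fρ)) |∂P/∂n| = 3.90×10⁻³ / (5.70×10⁻⁵ × 1.06) = 64.6 m/s
Converting: 64.6 m/s × 1.944 = 126 knots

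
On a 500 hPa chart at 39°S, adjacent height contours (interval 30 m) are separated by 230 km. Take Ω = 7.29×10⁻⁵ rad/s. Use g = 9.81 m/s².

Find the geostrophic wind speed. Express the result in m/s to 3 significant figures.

Coriolis parameter at 39°S:
f = 2Ω sin φ = 2 × 7.29×10⁻⁵ × sin 39° = 9.18×10⁻⁵ s⁻¹
Height gradient: |∂Z/∂n| = 30 m / 230000 m = 1.30×10⁻⁴
On a pressure surface, geostrophic balance gives V_g = (g/f)|∂Z/∂n|:
V_g = 9.81 × 1.30×10⁻⁴ / 9.18×10⁻⁵ = 13.9 m/s

13.9 m/s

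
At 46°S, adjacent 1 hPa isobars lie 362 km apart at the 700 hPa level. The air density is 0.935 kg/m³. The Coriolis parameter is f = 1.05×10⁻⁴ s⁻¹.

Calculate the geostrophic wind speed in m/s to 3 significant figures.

Pressure gradient: |∂P/∂n| = 100 Pa / 362000 m = 2.76×10⁻⁴ Pa/m
Geostrophic balance (pressure-gradient force = Coriolis force):
V_g = (1/(fρ)) |∂P/∂n| = 2.76×10⁻⁴ / (1.05×10⁻⁴ × 0.935) = 2.81 m/s

2.81 m/s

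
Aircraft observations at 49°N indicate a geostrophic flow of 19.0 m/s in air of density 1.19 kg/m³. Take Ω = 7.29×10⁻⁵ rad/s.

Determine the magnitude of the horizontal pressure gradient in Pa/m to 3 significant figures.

Coriolis parameter at 49°N:
f = 2Ω sin φ = 2 × 7.29×10⁻⁵ × sin 49° = 1.10×10⁻⁴ s⁻¹
Geostrophic balance rearranged: |∂P/∂n| = f ρ V_g
|∂P/∂n| = 1.10×10⁻⁴ × 1.19 × 19.0 = 2.49×10⁻³ Pa/m

2.49×10⁻³ Pa/m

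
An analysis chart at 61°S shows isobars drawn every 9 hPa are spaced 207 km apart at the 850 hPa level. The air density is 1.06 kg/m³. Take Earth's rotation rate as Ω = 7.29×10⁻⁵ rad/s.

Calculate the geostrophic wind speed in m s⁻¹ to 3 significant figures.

32.2 m s⁻¹

Coriolis parameter at 61°S:
f = 2Ω sin φ = 2 × 7.29×10⁻⁵ × sin 61° = 1.28×10⁻⁴ s⁻¹
Pressure gradient: |∂P/∂n| = 900 Pa / 207000 m = 4.35×10⁻³ Pa/m
Geostrophic balance (pressure-gradient force = Coriolis force):
V_g = (1/(fρ)) |∂P/∂n| = 4.35×10⁻³ / (1.28×10⁻⁴ × 1.06) = 32.2 m/s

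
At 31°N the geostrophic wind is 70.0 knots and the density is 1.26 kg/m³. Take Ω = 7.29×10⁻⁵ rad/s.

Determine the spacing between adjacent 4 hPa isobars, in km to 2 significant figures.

120 km

Coriolis parameter at 31°N:
f = 2Ω sin φ = 2 × 7.29×10⁻⁵ × sin 31° = 7.51×10⁻⁵ s⁻¹
Wind speed in SI: 70.0 knots = 36.0 m/s
Geostrophic balance rearranged: |∂P/∂n| = f ρ V_g
|∂P/∂n| = 7.51×10⁻⁵ × 1.26 × 36.0 = 3.41×10⁻³ Pa/m
Isobar spacing: Δn = ΔP/|∂P/∂n| = 400 Pa / 3.41×10⁻³ Pa/m = 117397 m ≈ 120 km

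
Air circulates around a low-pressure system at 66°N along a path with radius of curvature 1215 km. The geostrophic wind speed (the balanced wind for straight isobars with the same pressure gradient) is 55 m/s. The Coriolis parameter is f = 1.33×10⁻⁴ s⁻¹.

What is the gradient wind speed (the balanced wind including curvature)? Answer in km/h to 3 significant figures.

156 km/h

Around a low, centrifugal force acts outward with Coriolis, so pressure-gradient force balances both:
(1/ρ)|∂P/∂n| = fV + V²/R  →  V² + fR·V − fR·V_g = 0
With fR = 1.33×10⁻⁴ × 1215×10³ m = 162 m/s:
V = [−fR + √((fR)² + 4 fR V_g)]/2 = [−162 + √(162² + 4×162×55)]/2 = 43.4 m/s
Subgeostrophic (V < V_g = 55 m/s), as expected around a low.
Converting: 43.4 m/s × 3.6 = 156 km/h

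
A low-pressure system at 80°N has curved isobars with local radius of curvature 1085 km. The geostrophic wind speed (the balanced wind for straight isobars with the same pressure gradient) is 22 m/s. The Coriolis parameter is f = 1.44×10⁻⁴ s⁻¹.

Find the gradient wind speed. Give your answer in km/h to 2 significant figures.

Around a low, centrifugal force acts outward with Coriolis, so pressure-gradient force balances both:
(1/ρ)|∂P/∂n| = fV + V²/R  →  V² + fR·V − fR·V_g = 0
With fR = 1.44×10⁻⁴ × 1085×10³ m = 156 m/s:
V = [−fR + √((fR)² + 4 fR V_g)]/2 = [−156 + √(156² + 4×156×22)]/2 = 19.6 m/s
Subgeostrophic (V < V_g = 22 m/s), as expected around a low.
Converting: 19.6 m/s × 3.6 = 70 km/h

70 km/h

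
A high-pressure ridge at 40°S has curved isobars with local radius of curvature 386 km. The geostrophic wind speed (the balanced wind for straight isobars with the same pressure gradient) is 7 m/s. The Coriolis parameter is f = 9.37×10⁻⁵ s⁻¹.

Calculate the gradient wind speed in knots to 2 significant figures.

Around a high, pressure-gradient force acts outward with centrifugal, so Coriolis balances both:
fV = (1/ρ)|∂P/∂n| + V²/R  →  V² − fR·V + fR·V_g = 0
With fR = 9.37×10⁻⁵ × 386×10³ m = 36.2 m/s:
V = [fR − √((fR)² − 4 fR V_g)]/2 = [36.2 − √(36.2² − 4×36.2×7)]/2 = 9.49 m/s
Supergeostrophic (V > V_g = 7 m/s), as expected around a high.
Converting: 9.49 m/s × 1.944 = 18 knots

18 knots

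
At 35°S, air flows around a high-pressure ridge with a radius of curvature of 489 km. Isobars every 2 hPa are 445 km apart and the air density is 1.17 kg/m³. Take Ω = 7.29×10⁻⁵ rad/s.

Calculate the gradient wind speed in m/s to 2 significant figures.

Coriolis parameter at 35°S:
f = 2Ω sin φ = 2 × 7.29×10⁻⁵ × sin 35° = 8.36×10⁻⁵ s⁻¹
Pressure gradient: |∂P/∂n| = 200 Pa / 445000 m = 4.49×10⁻⁴ Pa/m
Geostrophic speed: V_g = |∂P/∂n|/(fρ) = 4.49×10⁻⁴/(8.36×10⁻⁵ × 1.17) = 4.59 m/s
Around a high, pressure-gradient force acts outward with centrifugal, so Coriolis balances both:
fV = (1/ρ)|∂P/∂n| + V²/R  →  V² − fR·V + fR·V_g = 0
With fR = 8.36×10⁻⁵ × 489×10³ m = 40.9 m/s:
V = [fR − √((fR)² − 4 fR V_g)]/2 = [40.9 − √(40.9² − 4×40.9×4.59)]/2 = 5.27 m/s
Supergeostrophic (V > V_g = 4.59 m/s), as expected around a high.

5.3 m/s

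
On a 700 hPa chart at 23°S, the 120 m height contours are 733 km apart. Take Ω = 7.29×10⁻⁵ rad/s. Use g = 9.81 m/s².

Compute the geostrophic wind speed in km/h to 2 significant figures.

100 km/h

Coriolis parameter at 23°S:
f = 2Ω sin φ = 2 × 7.29×10⁻⁵ × sin 23° = 5.70×10⁻⁵ s⁻¹
Height gradient: |∂Z/∂n| = 120 m / 733000 m = 1.64×10⁻⁴
On a pressure surface, geostrophic balance gives V_g = (g/f)|∂Z/∂n|:
V_g = 9.81 × 1.64×10⁻⁴ / 5.70×10⁻⁵ = 28.2 m/s
Converting: 28.2 m/s × 3.6 = 100 km/h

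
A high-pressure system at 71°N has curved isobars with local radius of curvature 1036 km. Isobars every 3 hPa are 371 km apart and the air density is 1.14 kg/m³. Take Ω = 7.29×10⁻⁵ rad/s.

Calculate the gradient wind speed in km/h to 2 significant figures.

Coriolis parameter at 71°N:
f = 2Ω sin φ = 2 × 7.29×10⁻⁵ × sin 71° = 1.38×10⁻⁴ s⁻¹
Pressure gradient: |∂P/∂n| = 300 Pa / 371000 m = 8.09×10⁻⁴ Pa/m
Geostrophic speed: V_g = |∂P/∂n|/(fρ) = 8.09×10⁻⁴/(1.38×10⁻⁴ × 1.14) = 5.15 m/s
Around a high, pressure-gradient force acts outward with centrifugal, so Coriolis balances both:
fV = (1/ρ)|∂P/∂n| + V²/R  →  V² − fR·V + fR·V_g = 0
With fR = 1.38×10⁻⁴ × 1036×10³ m = 143 m/s:
V = [fR − √((fR)² − 4 fR V_g)]/2 = [143 − √(143² − 4×143×5.15)]/2 = 5.35 m/s
Supergeostrophic (V > V_g = 5.15 m/s), as expected around a high.
Converting: 5.35 m/s × 3.6 = 19 km/h

19 km/h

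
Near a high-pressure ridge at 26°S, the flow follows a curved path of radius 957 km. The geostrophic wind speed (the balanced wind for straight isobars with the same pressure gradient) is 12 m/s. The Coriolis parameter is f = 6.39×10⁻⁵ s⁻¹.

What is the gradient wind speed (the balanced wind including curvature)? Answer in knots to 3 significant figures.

Around a high, pressure-gradient force acts outward with centrifugal, so Coriolis balances both:
fV = (1/ρ)|∂P/∂n| + V²/R  →  V² − fR·V + fR·V_g = 0
With fR = 6.39×10⁻⁵ × 957×10³ m = 61.2 m/s:
V = [fR − √((fR)² − 4 fR V_g)]/2 = [61.2 − √(61.2² − 4×61.2×12)]/2 = 16.4 m/s
Supergeostrophic (V > V_g = 12 m/s), as expected around a high.
Converting: 16.4 m/s × 1.944 = 31.9 knots

31.9 knots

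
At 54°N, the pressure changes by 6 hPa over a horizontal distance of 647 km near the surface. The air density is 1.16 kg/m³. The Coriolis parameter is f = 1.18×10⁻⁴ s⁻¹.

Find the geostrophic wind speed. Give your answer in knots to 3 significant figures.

Pressure gradient: |∂P/∂n| = 600 Pa / 647000 m = 9.27×10⁻⁴ Pa/m
Geostrophic balance (pressure-gradient force = Coriolis force):
V_g = (1/(fρ)) |∂P/∂n| = 9.27×10⁻⁴ / (1.18×10⁻⁴ × 1.16) = 6.77 m/s
Converting: 6.77 m/s × 1.944 = 13.2 knots

13.2 knots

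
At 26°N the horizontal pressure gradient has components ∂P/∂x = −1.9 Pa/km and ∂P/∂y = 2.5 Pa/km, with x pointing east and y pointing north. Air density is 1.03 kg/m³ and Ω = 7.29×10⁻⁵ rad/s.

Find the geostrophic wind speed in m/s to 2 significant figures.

48 m/s

Coriolis parameter at 26°N:
f = 2Ω sin φ = 2 × 7.29×10⁻⁵ × sin 26° = 6.39×10⁻⁵ s⁻¹
Component geostrophic relations (x east, y north):
u_g = −(1/(fρ)) ∂P/∂y,  v_g = (1/(fρ)) ∂P/∂x
u_g = −(2.5×10⁻³)/(6.39×10⁻⁵ × 1.03) = −38.0 m/s;  v_g = (−1.9×10⁻³)/(6.39×10⁻⁵ × 1.03) = −28.9 m/s
|V_g| = √(u_g² + v_g²) = 47.7 m/s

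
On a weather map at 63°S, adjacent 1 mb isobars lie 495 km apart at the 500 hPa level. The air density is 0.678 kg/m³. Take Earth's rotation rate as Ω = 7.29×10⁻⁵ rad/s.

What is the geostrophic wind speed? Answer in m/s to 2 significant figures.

2.3 m/s

Coriolis parameter at 63°S:
f = 2Ω sin φ = 2 × 7.29×10⁻⁵ × sin 63° = 1.30×10⁻⁴ s⁻¹
Pressure gradient: |∂P/∂n| = 100 Pa / 495000 m = 2.02×10⁻⁴ Pa/m
Geostrophic balance (pressure-gradient force = Coriolis force):
V_g = (1/(fρ)) |∂P/∂n| = 2.02×10⁻⁴ / (1.30×10⁻⁴ × 0.678) = 2.29 m/s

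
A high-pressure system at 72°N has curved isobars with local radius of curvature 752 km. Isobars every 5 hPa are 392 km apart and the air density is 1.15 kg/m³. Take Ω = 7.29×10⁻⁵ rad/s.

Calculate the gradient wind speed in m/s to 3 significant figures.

8.73 m/s

Coriolis parameter at 72°N:
f = 2Ω sin φ = 2 × 7.29×10⁻⁵ × sin 72° = 1.39×10⁻⁴ s⁻¹
Pressure gradient: |∂P/∂n| = 500 Pa / 392000 m = 1.28×10⁻³ Pa/m
Geostrophic speed: V_g = |∂P/∂n|/(fρ) = 1.28×10⁻³/(1.39×10⁻⁴ × 1.15) = 8.00 m/s
Around a high, pressure-gradient force acts outward with centrifugal, so Coriolis balances both:
fV = (1/ρ)|∂P/∂n| + V²/R  →  V² − fR·V + fR·V_g = 0
With fR = 1.39×10⁻⁴ × 752×10³ m = 104 m/s:
V = [fR − √((fR)² − 4 fR V_g)]/2 = [104 − √(104² − 4×104×8)]/2 = 8.73 m/s
Supergeostrophic (V > V_g = 8 m/s), as expected around a high.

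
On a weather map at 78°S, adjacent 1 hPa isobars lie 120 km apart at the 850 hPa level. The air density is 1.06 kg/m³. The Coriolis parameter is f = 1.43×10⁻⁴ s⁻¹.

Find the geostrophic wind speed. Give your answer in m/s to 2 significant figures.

5.5 m/s

Pressure gradient: |∂P/∂n| = 100 Pa / 120000 m = 8.33×10⁻⁴ Pa/m
Geostrophic balance (pressure-gradient force = Coriolis force):
V_g = (1/(fρ)) |∂P/∂n| = 8.33×10⁻⁴ / (1.43×10⁻⁴ × 1.06) = 5.50 m/s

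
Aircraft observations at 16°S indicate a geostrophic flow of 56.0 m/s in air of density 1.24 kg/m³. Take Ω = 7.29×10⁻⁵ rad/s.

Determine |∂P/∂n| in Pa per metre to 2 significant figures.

2.8×10⁻³ Pa/m

Coriolis parameter at 16°S:
f = 2Ω sin φ = 2 × 7.29×10⁻⁵ × sin 16° = 4.02×10⁻⁵ s⁻¹
Geostrophic balance rearranged: |∂P/∂n| = f ρ V_g
|∂P/∂n| = 4.02×10⁻⁵ × 1.24 × 56.0 = 2.79×10⁻³ Pa/m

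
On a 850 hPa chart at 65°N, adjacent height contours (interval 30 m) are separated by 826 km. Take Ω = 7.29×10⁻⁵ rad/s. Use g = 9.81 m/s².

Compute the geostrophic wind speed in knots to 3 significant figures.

Coriolis parameter at 65°N:
f = 2Ω sin φ = 2 × 7.29×10⁻⁵ × sin 65° = 1.32×10⁻⁴ s⁻¹
Height gradient: |∂Z/∂n| = 30 m / 826000 m = 3.63×10⁻⁵
On a pressure surface, geostrophic balance gives V_g = (g/f)|∂Z/∂n|:
V_g = 9.81 × 3.63×10⁻⁵ / 1.32×10⁻⁴ = 2.70 m/s
Converting: 2.70 m/s × 1.944 = 5.24 knots

5.24 knots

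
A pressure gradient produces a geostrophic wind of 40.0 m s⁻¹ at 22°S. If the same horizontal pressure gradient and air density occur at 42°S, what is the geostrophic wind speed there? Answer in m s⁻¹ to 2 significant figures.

22 m s⁻¹

With the same pressure gradient and density, V_g ∝ 1/f ∝ 1/sin φ.
V₂ = V₁ · sin φ₁ / sin φ₂ = 40.0 × sin 22° / sin 42°
V₂ = 40.0 × 0.3746/0.6691 = 22 m s⁻¹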